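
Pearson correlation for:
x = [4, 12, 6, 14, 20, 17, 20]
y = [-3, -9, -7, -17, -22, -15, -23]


n=7, Σx=93, Σy=-96, Σxy=-1555, Σx²=1481, Σy²=1666
r = (7×(-1555) - 93×(-96))/√((7×1481 - 93²)(7×1666 - (-96)²))
= -1957/√(1718×2446) = -1957/√4202228 ≈ -1957/2049.9337 ≈ -0.9547

r ≈ -0.9547


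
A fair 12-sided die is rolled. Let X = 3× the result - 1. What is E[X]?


E[die] = (1+12)/2 = 13/2
E[X] = 3×13/2 - 1 = 37/2

E[X] = 37/2


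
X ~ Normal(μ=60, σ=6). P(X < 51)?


z = (51-60)/6 = -1.5
P(Z < -1.5) = 0.0668

P(X < 51) ≈ 0.0668


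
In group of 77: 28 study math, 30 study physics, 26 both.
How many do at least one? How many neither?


|A∪B| = 28+30-26 = 32
Neither = 77-32 = 45

At least one: 32; Neither: 45


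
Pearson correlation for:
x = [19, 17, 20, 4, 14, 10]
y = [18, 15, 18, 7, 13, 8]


n=6, Σx=84, Σy=79, Σxy=1247, Σx²=1362, Σy²=1155
r = (6×1247 - 84×79)/√((6×1362 - 84²)(6×1155 - 79²))
= 846/√(1116×689) = 846/√768924 ≈ 846/876.8831 ≈ 0.9648

r ≈ 0.9648


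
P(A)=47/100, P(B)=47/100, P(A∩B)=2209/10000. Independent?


P(A)×P(B) = 2209/10000
P(A∩B) = 2209/10000
Equal ✓ → Independent

Yes, independent


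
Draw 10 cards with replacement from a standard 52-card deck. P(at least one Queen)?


P(not a Queen) = 48/52 = 12/13
P(none in 10 draws) = (12/13)^10 = 61917364224/137858491849
P(≥1 Queen) = 1 - 61917364224/137858491849 = 75941127625/137858491849

P = 75941127625/137858491849 ≈ 55.09%


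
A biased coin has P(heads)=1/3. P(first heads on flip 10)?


Geometric: P(X=10) = (1-p)^(k-1)×p = (2/3)^9×1/3 = 512/59049

P(X=10) = 512/59049 ≈ 0.87%


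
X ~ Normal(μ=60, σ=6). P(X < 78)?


z = (78-60)/6 = 3.0
P(Z < 3.0) = 0.9987

P(X < 78) ≈ 0.9987


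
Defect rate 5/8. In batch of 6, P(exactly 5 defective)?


Binomial: P(X=5) = C(6,5)×p^5×(1-p)^1
= 6 × 3125/32768 × 3/8 = 28125/131072

P(X=5) = 28125/131072 ≈ 21.46%


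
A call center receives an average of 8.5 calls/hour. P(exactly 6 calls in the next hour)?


Poisson(λ=8.5): P(X=6) = e^(-λ)×λ^k/k!
= e^(-8.5) × 8.5^6 / 6!
≈ 0.000203468369 × 377149.515625 / 720 ≈ 0.106581

P(X=6) ≈ 0.106581 ≈ 10.66%


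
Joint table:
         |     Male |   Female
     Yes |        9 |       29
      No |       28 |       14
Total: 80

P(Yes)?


P(Yes) = (9+29)/80 = 38/80 = 19/40

P(Yes) = 19/40 ≈ 47.50%


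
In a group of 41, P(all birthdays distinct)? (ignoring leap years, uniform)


P(all different) = Π(365-i)/365 for i=0..40
= (365/365)×(364/365)×...×(325/365)
= 0.096848

P ≈ 0.0968 ≈ 9.68%


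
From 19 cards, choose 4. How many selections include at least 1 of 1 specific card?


Complement: C(19,4) - C(18,4) = 3876 - 3060 = 816

816


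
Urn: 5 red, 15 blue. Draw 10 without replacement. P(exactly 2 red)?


Hypergeometric: C(5,2)×C(15,8)/C(20,10)
= 10×6435/184756 = 225/646

P(X=2) = 225/646 ≈ 34.83%


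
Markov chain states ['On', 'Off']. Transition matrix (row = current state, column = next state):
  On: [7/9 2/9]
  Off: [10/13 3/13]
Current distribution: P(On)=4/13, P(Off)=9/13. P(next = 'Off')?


P(next=Off) = Σᵢ P(now=i)×P(i→Off)
= 4/13×2/9 + 9/13×3/13
= 8/117 + 27/169 = 347/1521

P = 347/1521 ≈ 0.2281


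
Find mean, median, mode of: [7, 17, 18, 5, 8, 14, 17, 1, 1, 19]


Sorted: [1, 1, 5, 7, 8, 14, 17, 17, 18, 19]
Mean = 107/10
Median = 11
Freq: {7: 1, 17: 2, 18: 1, 5: 1, 8: 1, 14: 1, 1: 2, 19: 1}
Mode: [1, 17]

Mean=107/10, Median=11, Mode=[1, 17]


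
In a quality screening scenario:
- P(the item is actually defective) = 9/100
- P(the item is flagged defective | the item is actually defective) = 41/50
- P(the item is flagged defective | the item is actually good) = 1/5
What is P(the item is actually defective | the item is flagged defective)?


Using Bayes' theorem:
P(A|B) = P(B|A)·P(A) / P(B)

P(the item is flagged defective) = 41/50 × 9/100 + 1/5 × 91/100
= 369/5000 + 91/500 = 1279/5000

P(the item is actually defective|the item is flagged defective) = (369/5000) / (1279/5000) = 369/1279

P(the item is actually defective|the item is flagged defective) = 369/1279 ≈ 28.85%


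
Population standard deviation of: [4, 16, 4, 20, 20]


Mean = 64/5
  (4-64/5)²=1936/25
  (16-64/5)²=256/25
  (4-64/5)²=1936/25
  (20-64/5)²=1296/25
  (20-64/5)²=1296/25
Σ(x-μ)² = 1344/5
σ² = (1344/5)/5 = 1344/25

σ = √(1344/25) ≈ 7.3321


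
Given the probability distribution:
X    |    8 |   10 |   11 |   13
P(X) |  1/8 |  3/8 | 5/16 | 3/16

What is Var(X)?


E[X] = 85/8
E[X²] = 115
Var(X) = E[X²] - (E[X])² = 115 - 7225/64 = 135/64

Var(X) = 135/64 ≈ 2.1094


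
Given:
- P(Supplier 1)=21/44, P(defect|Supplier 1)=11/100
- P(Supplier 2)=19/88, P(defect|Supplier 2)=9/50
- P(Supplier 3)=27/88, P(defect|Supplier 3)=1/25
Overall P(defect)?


P(B) = Σ P(B|Aᵢ)×P(Aᵢ)
  11/100×21/44 = 21/400
  9/50×19/88 = 171/4400
  1/25×27/88 = 27/2200
Sum = 57/550

P(defect) = 57/550 ≈ 10.36%


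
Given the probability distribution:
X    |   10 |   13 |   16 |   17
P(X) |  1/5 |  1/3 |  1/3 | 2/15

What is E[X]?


E[X] = Σ x·P(X=x)
= (10)×(1/5) + (13)×(1/3) + (16)×(1/3) + (17)×(2/15)
= 209/15

E[X] = 209/15


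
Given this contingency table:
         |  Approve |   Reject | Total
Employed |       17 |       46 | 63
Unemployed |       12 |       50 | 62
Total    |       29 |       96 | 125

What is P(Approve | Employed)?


P(Approve | Employed) = 17/(17+46) = 17/63

P(Approve|Employed) = 17/63 ≈ 26.98%


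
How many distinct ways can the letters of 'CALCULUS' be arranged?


Letters: 8, freq: {'C': 2, 'A': 1, 'L': 2, 'U': 2, 'S': 1}
8!/(2!×1!×2!×2!×1!) = 40320/8 = 5040

5040


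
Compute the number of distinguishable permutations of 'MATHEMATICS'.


Letters: 11, freq: {'M': 2, 'A': 2, 'T': 2, 'H': 1, 'E': 1, 'I': 1, 'C': 1, 'S': 1}
11!/(2!×2!×2!×1!×1!×1!×1!×1!) = 39916800/8 = 4989600

4989600


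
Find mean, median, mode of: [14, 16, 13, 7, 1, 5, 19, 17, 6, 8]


Sorted: [1, 5, 6, 7, 8, 13, 14, 16, 17, 19]
Mean = 106/10 = 53/5
Median = 21/2
Freq: {14: 1, 16: 1, 13: 1, 7: 1, 1: 1, 5: 1, 19: 1, 17: 1, 6: 1, 8: 1}
Mode: No mode

Mean=53/5, Median=21/2, Mode=No mode


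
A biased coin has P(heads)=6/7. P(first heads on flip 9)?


Geometric: P(X=9) = (1-p)^(k-1)×p = (1/7)^8×6/7 = 6/40353607

P(X=9) = 6/40353607 ≈ 0.00%


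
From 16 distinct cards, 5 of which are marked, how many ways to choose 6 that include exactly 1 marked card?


Choose 1 of the 5 marked cards and 5 of the other 11 cards:
C(5,1)×C(11,5) = 5×462 = 2310

2310


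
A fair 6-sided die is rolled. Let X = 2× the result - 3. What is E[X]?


E[die] = (1+6)/2 = 7/2
E[X] = 2×7/2 - 3 = 4

E[X] = 4


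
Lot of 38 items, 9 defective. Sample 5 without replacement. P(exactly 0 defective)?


Hypergeometric: C(9,0)×C(29,5)/C(38,5)
= 1×118755/501942 = 5655/23902

P(X=0) = 5655/23902 ≈ 23.66%


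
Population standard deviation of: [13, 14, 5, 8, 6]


Mean = 46/5
  (13-46/5)²=361/25
  (14-46/5)²=576/25
  (5-46/5)²=441/25
  (8-46/5)²=36/25
  (6-46/5)²=256/25
Σ(x-μ)² = 334/5
σ² = (334/5)/5 = 334/25

σ = √(334/25) ≈ 3.6551


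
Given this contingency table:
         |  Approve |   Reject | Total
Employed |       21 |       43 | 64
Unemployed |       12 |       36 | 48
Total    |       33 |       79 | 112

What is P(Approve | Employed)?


P(Approve | Employed) = 21/(21+43) = 21/64

P(Approve|Employed) = 21/64 ≈ 32.81%


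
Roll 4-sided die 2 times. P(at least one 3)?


P(no 3)^2 = (3/4)^2 = 9/16
P(≥1) = 1 - 9/16 = 7/16

P = 7/16 ≈ 43.75%


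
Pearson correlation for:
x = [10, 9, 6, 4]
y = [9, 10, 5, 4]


n=4, Σx=29, Σy=28, Σxy=226, Σx²=233, Σy²=222
r = (4×226 - 29×28)/√((4×233 - 29²)(4×222 - 28²))
= 92/√(91×104) = 92/√9464 ≈ 92/97.2831 ≈ 0.9457

r ≈ 0.9457


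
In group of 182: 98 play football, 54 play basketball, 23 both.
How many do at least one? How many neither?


|A∪B| = 98+54-23 = 129
Neither = 182-129 = 53

At least one: 129; Neither: 53


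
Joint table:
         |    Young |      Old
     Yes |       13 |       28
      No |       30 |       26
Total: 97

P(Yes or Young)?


P(Yes∨Young) = P(Yes) + P(Young) - P(Yes∧Young)
= (41 + 43 - 13)/97 = 71/97

P = 71/97 ≈ 73.20%


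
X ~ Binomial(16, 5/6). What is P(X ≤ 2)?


P(X ≤ 2) = Σ P(X=i) for i=0..2
P(X=0) = 1/2821109907456
P(X=1) = 5/176319369216
P(X=2) = 125/117546246144
Sum = 1027/940369969152

P(X ≤ 2) = 1027/940369969152 ≈ 0.00%


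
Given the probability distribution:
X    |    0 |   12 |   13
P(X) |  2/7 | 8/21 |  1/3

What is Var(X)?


E[X] = 187/21
E[X²] = 2335/21
Var(X) = E[X²] - (E[X])² = 2335/21 - 34969/441 = 14066/441

Var(X) = 14066/441 ≈ 31.8957


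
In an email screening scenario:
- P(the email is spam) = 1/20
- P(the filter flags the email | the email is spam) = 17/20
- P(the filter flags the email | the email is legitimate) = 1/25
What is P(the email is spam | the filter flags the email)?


Using Bayes' theorem:
P(A|B) = P(B|A)·P(A) / P(B)

P(the filter flags the email) = 17/20 × 1/20 + 1/25 × 19/20
= 17/400 + 19/500 = 161/2000

P(the email is spam|the filter flags the email) = (17/400) / (161/2000) = 85/161

P(the email is spam|the filter flags the email) = 85/161 ≈ 52.80%


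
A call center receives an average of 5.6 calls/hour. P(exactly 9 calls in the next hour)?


Poisson(λ=5.6): P(X=9) = e^(-λ)×λ^k/k!
= e^(-5.6) × 5.6^9 / 9!
≈ 0.003697863716 × 5416169.44814 / 362880 ≈ 0.055193

P(X=9) ≈ 0.055193 ≈ 5.52%


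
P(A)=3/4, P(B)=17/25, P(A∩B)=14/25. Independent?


P(A)×P(B) = 51/100
P(A∩B) = 14/25
Not equal → NOT independent

No, not independent


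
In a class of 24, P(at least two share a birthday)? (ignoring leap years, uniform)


P(all different) = Π(365-i)/365 for i=0..23
= 0.461656
P(match) = 1 - 0.461656 = 0.538344

P ≈ 0.5383 ≈ 53.83%


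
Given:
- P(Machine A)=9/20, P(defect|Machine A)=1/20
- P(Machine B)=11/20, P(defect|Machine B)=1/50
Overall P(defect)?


P(B) = Σ P(B|Aᵢ)×P(Aᵢ)
  1/20×9/20 = 9/400
  1/50×11/20 = 11/1000
Sum = 67/2000

P(defect) = 67/2000 ≈ 3.35%


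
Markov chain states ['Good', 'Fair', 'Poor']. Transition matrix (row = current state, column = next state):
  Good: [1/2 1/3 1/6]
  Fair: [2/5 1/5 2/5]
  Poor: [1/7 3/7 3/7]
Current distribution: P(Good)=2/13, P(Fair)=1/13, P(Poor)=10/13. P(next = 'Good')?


P(next=Good) = Σᵢ P(now=i)×P(i→Good)
= 2/13×1/2 + 1/13×2/5 + 10/13×1/7
= 1/13 + 2/65 + 10/91 = 99/455

P = 99/455 ≈ 0.2176


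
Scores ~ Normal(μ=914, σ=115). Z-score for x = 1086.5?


z = (x - μ)/σ = (1086.5 - 914)/115 = 1.5

z = 1.5


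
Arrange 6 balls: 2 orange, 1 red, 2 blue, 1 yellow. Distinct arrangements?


6!/(2!×1!×2!×1!) = 180

180


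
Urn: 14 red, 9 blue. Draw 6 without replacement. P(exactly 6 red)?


Hypergeometric: C(14,6)×C(9,0)/C(23,6)
= 3003×1/100947 = 13/437

P(X=6) = 13/437 ≈ 2.97%


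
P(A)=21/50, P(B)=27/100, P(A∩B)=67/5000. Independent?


P(A)×P(B) = 567/5000
P(A∩B) = 67/5000
Not equal → NOT independent

No, not independent


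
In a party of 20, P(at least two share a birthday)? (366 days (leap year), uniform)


P(all different) = Π(366-i)/366 for i=0..19
= 0.589430
P(match) = 1 - 0.589430 = 0.410570

P ≈ 0.4106 ≈ 41.06%


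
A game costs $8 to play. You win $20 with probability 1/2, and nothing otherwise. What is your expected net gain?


E[gain] = (20-8)×1/2 + (-8)×1/2
= 6 - 4 = 2

Expected net gain = $2 ≈ $2.00


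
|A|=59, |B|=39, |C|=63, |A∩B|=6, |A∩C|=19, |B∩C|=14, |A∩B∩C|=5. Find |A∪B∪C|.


|A∪B∪C| = 59+39+63-6-19-14+5 = 127

|A∪B∪C| = 127


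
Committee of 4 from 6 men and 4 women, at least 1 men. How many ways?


Count by #men:
  1M,3W: C(6,1)×C(4,3)=24
  2M,2W: C(6,2)×C(4,2)=90
  3M,1W: C(6,3)×C(4,1)=80
  4M,0W: C(6,4)×C(4,0)=15
Total = 209

209


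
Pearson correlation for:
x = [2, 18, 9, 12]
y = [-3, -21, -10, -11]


n=4, Σx=41, Σy=-45, Σxy=-606, Σx²=553, Σy²=671
r = (4×(-606) - 41×(-45))/√((4×553 - 41²)(4×671 - (-45)²))
= -579/√(531×659) = -579/√349929 ≈ -579/591.5480 ≈ -0.9788

r ≈ -0.9788


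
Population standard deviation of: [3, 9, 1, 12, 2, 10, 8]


Mean = 45/7
  (3-45/7)²=576/49
  (9-45/7)²=324/49
  (1-45/7)²=1444/49
  (12-45/7)²=1521/49
  (2-45/7)²=961/49
  (10-45/7)²=625/49
  (8-45/7)²=121/49
Σ(x-μ)² = 796/7
σ² = (796/7)/7 = 796/49

σ = √(796/49) ≈ 4.0305


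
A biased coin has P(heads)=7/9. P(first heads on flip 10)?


Geometric: P(X=10) = (1-p)^(k-1)×p = (2/9)^9×7/9 = 3584/3486784401

P(X=10) = 3584/3486784401 ≈ 0.00%


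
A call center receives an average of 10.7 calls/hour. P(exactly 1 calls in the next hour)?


Poisson(λ=10.7): P(X=1) = e^(-λ)×λ^k/k!
= e^(-10.7) × 10.7^1 / 1!
≈ 2.254493791e-05 × 10.7 / 1 ≈ 0.000241

P(X=1) ≈ 0.000241 ≈ 0.02%


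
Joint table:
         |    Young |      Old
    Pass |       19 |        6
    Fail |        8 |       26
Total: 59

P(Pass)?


P(Pass) = (19+6)/59 = 25/59

P(Pass) = 25/59 ≈ 42.37%


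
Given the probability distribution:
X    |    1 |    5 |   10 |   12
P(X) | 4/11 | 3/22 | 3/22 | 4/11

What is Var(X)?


E[X] = 149/22
E[X²] = 1535/22
Var(X) = E[X²] - (E[X])² = 1535/22 - 22201/484 = 11569/484

Var(X) = 11569/484 ≈ 23.9029


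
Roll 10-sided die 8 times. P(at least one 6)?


P(no 6)^8 = (9/10)^8 = 43046721/100000000
P(≥1) = 1 - 43046721/100000000 = 56953279/100000000

P = 56953279/100000000 ≈ 56.95%


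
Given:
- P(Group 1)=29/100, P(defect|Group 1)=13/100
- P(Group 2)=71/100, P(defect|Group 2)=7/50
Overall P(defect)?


P(B) = Σ P(B|Aᵢ)×P(Aᵢ)
  13/100×29/100 = 377/10000
  7/50×71/100 = 497/5000
Sum = 1371/10000

P(defect) = 1371/10000 ≈ 13.71%


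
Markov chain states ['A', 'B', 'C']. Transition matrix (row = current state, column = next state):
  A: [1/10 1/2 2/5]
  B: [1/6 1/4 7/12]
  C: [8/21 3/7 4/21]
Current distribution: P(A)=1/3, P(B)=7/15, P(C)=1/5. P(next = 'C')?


P(next=C) = Σᵢ P(now=i)×P(i→C)
= 1/3×2/5 + 7/15×7/12 + 1/5×4/21
= 2/15 + 49/180 + 4/105 = 559/1260

P = 559/1260 ≈ 0.4437


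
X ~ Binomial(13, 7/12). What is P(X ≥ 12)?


P(X ≥ 12) = Σ P(X=i) for i=12..13
P(X=12) = 899683668065/106993205379072
P(X=13) = 96889010407/106993205379072
Sum = 13841287201/1486016741376

P(X ≥ 12) = 13841287201/1486016741376 ≈ 0.93%


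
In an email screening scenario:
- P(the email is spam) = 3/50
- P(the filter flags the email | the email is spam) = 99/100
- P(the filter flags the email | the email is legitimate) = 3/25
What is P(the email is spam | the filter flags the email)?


Using Bayes' theorem:
P(A|B) = P(B|A)·P(A) / P(B)

P(the filter flags the email) = 99/100 × 3/50 + 3/25 × 47/50
= 297/5000 + 141/1250 = 861/5000

P(the email is spam|the filter flags the email) = (297/5000) / (861/5000) = 99/287

P(the email is spam|the filter flags the email) = 99/287 ≈ 34.49%


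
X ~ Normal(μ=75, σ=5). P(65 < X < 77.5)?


z₁=(65-75)/5=-2.0, z₂=(77.5-75)/5=0.5
P = Φ(0.5) - Φ(-2.0) = 0.691462 - 0.022750 = 0.668712 ≈ 0.6687

P(65 < X < 77.5) ≈ 0.6687


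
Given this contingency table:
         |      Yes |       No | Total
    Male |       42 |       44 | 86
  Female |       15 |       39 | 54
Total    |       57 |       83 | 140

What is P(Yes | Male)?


P(Yes | Male) = 42/(42+44) = 42/86 = 21/43

P(Yes|Male) = 21/43 ≈ 48.84%


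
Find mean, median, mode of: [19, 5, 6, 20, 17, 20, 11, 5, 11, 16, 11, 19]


Sorted: [5, 5, 6, 11, 11, 11, 16, 17, 19, 19, 20, 20]
Mean = 160/12 = 40/3
Median = 27/2
Freq: {19: 2, 5: 2, 6: 1, 20: 2, 17: 1, 11: 3, 16: 1}
Mode: [11]

Mean=40/3, Median=27/2, Mode=11


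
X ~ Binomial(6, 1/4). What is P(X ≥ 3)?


P(X ≥ 3) = Σ P(X=i) for i=3..6
P(X=3) = 135/1024
P(X=4) = 135/4096
P(X=5) = 9/2048
P(X=6) = 1/4096
Sum = 347/2048

P(X ≥ 3) = 347/2048 ≈ 16.94%


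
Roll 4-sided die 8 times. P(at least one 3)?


P(no 3)^8 = (3/4)^8 = 6561/65536
P(≥1) = 1 - 6561/65536 = 58975/65536

P = 58975/65536 ≈ 89.99%


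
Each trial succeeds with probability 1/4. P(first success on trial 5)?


Geometric: P(X=5) = (1-p)^(k-1)×p = (3/4)^4×1/4 = 81/1024

P(X=5) = 81/1024 ≈ 7.91%


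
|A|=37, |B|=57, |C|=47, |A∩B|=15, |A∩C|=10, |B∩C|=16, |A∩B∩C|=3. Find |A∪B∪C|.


|A∪B∪C| = 37+57+47-15-10-16+3 = 103

|A∪B∪C| = 103


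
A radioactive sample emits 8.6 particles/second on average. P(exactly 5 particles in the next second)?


Poisson(λ=8.6): P(X=5) = e^(-λ)×λ^k/k!
= e^(-8.6) × 8.6^5 / 5!
≈ 0.0001841057937 × 47042.70176 / 120 ≈ 0.072174

P(X=5) ≈ 0.072174 ≈ 7.22%


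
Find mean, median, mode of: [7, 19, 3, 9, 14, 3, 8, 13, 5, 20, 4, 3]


Sorted: [3, 3, 3, 4, 5, 7, 8, 9, 13, 14, 19, 20]
Mean = 108/12 = 9
Median = 15/2
Freq: {7: 1, 19: 1, 3: 3, 9: 1, 14: 1, 8: 1, 13: 1, 5: 1, 20: 1, 4: 1}
Mode: [3]

Mean=9, Median=15/2, Mode=3


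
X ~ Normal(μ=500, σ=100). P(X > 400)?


z = (400-500)/100 = -1.0
P(X > 400) = 1 - P(Z ≤ -1.0) = 1 - 0.1587 = 0.8413

P(X > 400) ≈ 0.8413


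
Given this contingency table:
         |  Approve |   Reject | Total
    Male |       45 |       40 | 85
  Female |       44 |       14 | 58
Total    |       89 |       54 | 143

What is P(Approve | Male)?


P(Approve | Male) = 45/(45+40) = 45/85 = 9/17

P(Approve|Male) = 9/17 ≈ 52.94%


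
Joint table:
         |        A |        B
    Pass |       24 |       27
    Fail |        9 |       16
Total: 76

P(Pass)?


P(Pass) = (24+27)/76 = 51/76

P(Pass) = 51/76 ≈ 67.11%


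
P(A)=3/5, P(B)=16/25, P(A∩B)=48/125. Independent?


P(A)×P(B) = 48/125
P(A∩B) = 48/125
Equal ✓ → Independent

Yes, independent


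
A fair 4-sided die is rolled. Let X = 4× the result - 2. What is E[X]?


E[die] = (1+4)/2 = 5/2
E[X] = 4×5/2 - 2 = 8

E[X] = 8


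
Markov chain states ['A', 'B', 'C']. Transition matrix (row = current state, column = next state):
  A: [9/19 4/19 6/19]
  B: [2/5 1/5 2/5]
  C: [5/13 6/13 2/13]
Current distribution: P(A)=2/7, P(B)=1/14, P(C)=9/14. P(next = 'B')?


P(next=B) = Σᵢ P(now=i)×P(i→B)
= 2/7×4/19 + 1/14×1/5 + 9/14×6/13
= 8/133 + 1/70 + 27/91 = 6417/17290

P = 6417/17290 ≈ 0.3711


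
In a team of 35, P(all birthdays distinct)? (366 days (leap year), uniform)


P(all different) = Π(366-i)/366 for i=0..34
= (366/366)×(365/366)×...×(332/366)
= 0.186502

P ≈ 0.1865 ≈ 18.65%


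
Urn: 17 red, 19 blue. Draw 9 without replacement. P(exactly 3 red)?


Hypergeometric: C(17,3)×C(19,6)/C(36,9)
= 680×27132/94143280 = 1938/9889

P(X=3) = 1938/9889 ≈ 19.60%


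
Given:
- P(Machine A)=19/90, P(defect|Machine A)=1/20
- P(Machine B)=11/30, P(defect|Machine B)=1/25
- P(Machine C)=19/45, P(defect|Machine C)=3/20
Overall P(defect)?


P(B) = Σ P(B|Aᵢ)×P(Aᵢ)
  1/20×19/90 = 19/1800
  1/25×11/30 = 11/750
  3/20×19/45 = 19/300
Sum = 797/9000

P(defect) = 797/9000 ≈ 8.86%


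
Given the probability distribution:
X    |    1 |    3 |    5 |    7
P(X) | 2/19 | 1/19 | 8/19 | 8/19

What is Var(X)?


E[X] = 101/19
E[X²] = 603/19
Var(X) = E[X²] - (E[X])² = 603/19 - 10201/361 = 1256/361

Var(X) = 1256/361 ≈ 3.4792


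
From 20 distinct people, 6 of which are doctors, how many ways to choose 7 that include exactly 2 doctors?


Choose 2 of the 6 doctors and 5 of the other 14 people:
C(6,2)×C(14,5) = 15×2002 = 30030

30030


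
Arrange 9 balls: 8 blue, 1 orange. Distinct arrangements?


9!/(8!×1!) = 9

9


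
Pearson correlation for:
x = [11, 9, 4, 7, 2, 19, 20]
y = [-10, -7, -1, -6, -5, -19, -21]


n=7, Σx=72, Σy=-69, Σxy=-1010, Σx²=1032, Σy²=1013
r = (7×(-1010) - 72×(-69))/√((7×1032 - 72²)(7×1013 - (-69)²))
= -2102/√(2040×2330) = -2102/√4753200 ≈ -2102/2180.1835 ≈ -0.9641

r ≈ -0.9641


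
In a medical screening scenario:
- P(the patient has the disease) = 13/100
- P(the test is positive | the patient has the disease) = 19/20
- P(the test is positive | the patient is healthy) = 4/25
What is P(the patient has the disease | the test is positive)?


Using Bayes' theorem:
P(A|B) = P(B|A)·P(A) / P(B)

P(the test is positive) = 19/20 × 13/100 + 4/25 × 87/100
= 247/2000 + 87/625 = 2627/10000

P(the patient has the disease|the test is positive) = (247/2000) / (2627/10000) = 1235/2627

P(the patient has the disease|the test is positive) = 1235/2627 ≈ 47.01%


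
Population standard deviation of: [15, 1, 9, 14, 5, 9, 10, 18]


Mean = 81/8
  (15-81/8)²=1521/64
  (1-81/8)²=5329/64
  (9-81/8)²=81/64
  (14-81/8)²=961/64
  (5-81/8)²=1681/64
  (9-81/8)²=81/64
  (10-81/8)²=1/64
  (18-81/8)²=3969/64
Σ(x-μ)² = 1703/8
σ² = (1703/8)/8 = 1703/64

σ = √(1703/64) ≈ 5.1584


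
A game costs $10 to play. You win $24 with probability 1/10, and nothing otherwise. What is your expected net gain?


E[gain] = (24-10)×1/10 + (-10)×9/10
= 7/5 - 9 = -38/5

Expected net gain = $-38/5 ≈ $-7.60


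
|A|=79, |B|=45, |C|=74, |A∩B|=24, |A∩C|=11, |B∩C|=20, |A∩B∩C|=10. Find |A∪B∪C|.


|A∪B∪C| = 79+45+74-24-11-20+10 = 153

|A∪B∪C| = 153


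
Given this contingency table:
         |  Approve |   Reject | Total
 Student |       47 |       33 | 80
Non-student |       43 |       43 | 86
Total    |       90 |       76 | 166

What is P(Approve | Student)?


P(Approve | Student) = 47/(47+33) = 47/80

P(Approve|Student) = 47/80 ≈ 58.75%


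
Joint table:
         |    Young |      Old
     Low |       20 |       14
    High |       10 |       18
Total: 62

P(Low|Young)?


P(Low|Young) = 20/(20+10) = 20/30 = 2/3

P = 2/3 ≈ 66.67%


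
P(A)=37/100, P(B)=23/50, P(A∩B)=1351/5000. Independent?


P(A)×P(B) = 851/5000
P(A∩B) = 1351/5000
Not equal → NOT independent

No, not independent


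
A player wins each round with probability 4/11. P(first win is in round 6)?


Geometric: P(X=6) = (1-p)^(k-1)×p = (7/11)^5×4/11 = 67228/1771561

P(X=6) = 67228/1771561 ≈ 3.79%


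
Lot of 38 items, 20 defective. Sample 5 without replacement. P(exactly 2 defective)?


Hypergeometric: C(20,2)×C(18,3)/C(38,5)
= 190×816/501942 = 80/259

P(X=2) = 80/259 ≈ 30.89%


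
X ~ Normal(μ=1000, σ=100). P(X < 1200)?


z = (1200-1000)/100 = 2.0
P(Z < 2.0) = 0.9772

P(X < 1200) ≈ 0.9772


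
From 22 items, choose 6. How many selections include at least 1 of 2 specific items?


Complement: C(22,6) - C(20,6) = 74613 - 38760 = 35853

35853


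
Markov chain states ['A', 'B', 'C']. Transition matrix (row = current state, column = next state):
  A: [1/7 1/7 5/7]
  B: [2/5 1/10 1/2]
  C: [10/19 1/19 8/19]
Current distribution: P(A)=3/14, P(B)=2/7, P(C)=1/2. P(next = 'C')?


P(next=C) = Σᵢ P(now=i)×P(i→C)
= 3/14×5/7 + 2/7×1/2 + 1/2×8/19
= 15/98 + 1/7 + 4/19 = 943/1862

P = 943/1862 ≈ 0.5064


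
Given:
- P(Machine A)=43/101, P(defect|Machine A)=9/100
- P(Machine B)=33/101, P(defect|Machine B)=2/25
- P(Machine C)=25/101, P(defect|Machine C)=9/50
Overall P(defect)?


P(B) = Σ P(B|Aᵢ)×P(Aᵢ)
  9/100×43/101 = 387/10100
  2/25×33/101 = 66/2525
  9/50×25/101 = 9/202
Sum = 1101/10100

P(defect) = 1101/10100 ≈ 10.90%


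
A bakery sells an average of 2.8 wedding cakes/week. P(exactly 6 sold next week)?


Poisson(λ=2.8): P(X=6) = e^(-λ)×λ^k/k!
= e^(-2.8) × 2.8^6 / 6!
≈ 0.06081006263 × 481.890304 / 720 ≈ 0.040700

P(X=6) ≈ 0.040700 ≈ 4.07%


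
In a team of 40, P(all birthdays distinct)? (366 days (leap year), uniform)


P(all different) = Π(366-i)/366 for i=0..39
= (366/366)×(365/366)×...×(327/366)
= 0.109455

P ≈ 0.1095 ≈ 10.95%


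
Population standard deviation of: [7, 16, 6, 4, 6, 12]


Mean = 51/6 = 17/2
  (7-17/2)²=9/4
  (16-17/2)²=225/4
  (6-17/2)²=25/4
  (4-17/2)²=81/4
  (6-17/2)²=25/4
  (12-17/2)²=49/4
Σ(x-μ)² = 207/2
σ² = (207/2)/6 = 69/4

σ = √(69/4) ≈ 4.1533


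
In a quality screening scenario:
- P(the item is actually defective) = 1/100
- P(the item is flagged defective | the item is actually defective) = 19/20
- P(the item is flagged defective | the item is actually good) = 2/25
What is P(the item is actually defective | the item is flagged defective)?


Using Bayes' theorem:
P(A|B) = P(B|A)·P(A) / P(B)

P(the item is flagged defective) = 19/20 × 1/100 + 2/25 × 99/100
= 19/2000 + 99/1250 = 887/10000

P(the item is actually defective|the item is flagged defective) = (19/2000) / (887/10000) = 95/887

P(the item is actually defective|the item is flagged defective) = 95/887 ≈ 10.71%


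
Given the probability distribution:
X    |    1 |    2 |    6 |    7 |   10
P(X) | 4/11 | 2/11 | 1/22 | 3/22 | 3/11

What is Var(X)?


E[X] = 103/22
E[X²] = 807/22
Var(X) = E[X²] - (E[X])² = 807/22 - 10609/484 = 7145/484

Var(X) = 7145/484 ≈ 14.7624


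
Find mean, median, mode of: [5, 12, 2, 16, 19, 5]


Sorted: [2, 5, 5, 12, 16, 19]
Mean = 59/6
Median = 17/2
Freq: {5: 2, 12: 1, 2: 1, 16: 1, 19: 1}
Mode: [5]

Mean=59/6, Median=17/2, Mode=5


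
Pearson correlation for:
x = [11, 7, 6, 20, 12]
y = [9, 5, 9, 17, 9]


n=5, Σx=56, Σy=49, Σxy=636, Σx²=750, Σy²=557
r = (5×636 - 56×49)/√((5×750 - 56²)(5×557 - 49²))
= 436/√(614×384) = 436/√235776 ≈ 436/485.5677 ≈ 0.8979

r ≈ 0.8979


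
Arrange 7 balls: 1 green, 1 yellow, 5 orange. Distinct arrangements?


7!/(1!×1!×5!) = 42

42


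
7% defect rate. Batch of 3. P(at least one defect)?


P(all good) = (93/100)^3 = 804357/1000000
P(≥1 defect) = 195643/1000000

P = 195643/1000000 ≈ 19.56%


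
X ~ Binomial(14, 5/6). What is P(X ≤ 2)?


P(X ≤ 2) = Σ P(X=i) for i=0..2
P(X=0) = 1/78364164096
P(X=1) = 35/39182082048
P(X=2) = 2275/78364164096
Sum = 391/13060694016

P(X ≤ 2) = 391/13060694016 ≈ 0.00%


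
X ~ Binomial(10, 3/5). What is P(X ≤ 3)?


P(X ≤ 3) = Σ P(X=i) for i=0..3
P(X=0) = 1024/9765625
P(X=1) = 3072/1953125
P(X=2) = 20736/1953125
P(X=3) = 82944/1953125
Sum = 534784/9765625

P(X ≤ 3) = 534784/9765625 ≈ 5.48%


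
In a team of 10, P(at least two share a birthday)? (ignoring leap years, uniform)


P(all different) = Π(365-i)/365 for i=0..9
= 0.883052
P(match) = 1 - 0.883052 = 0.116948

P ≈ 0.1169 ≈ 11.69%


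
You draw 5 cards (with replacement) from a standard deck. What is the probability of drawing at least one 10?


P(not a 10) = 48/52 = 12/13
P(none in 5 draws) = (12/13)^5 = 248832/371293
P(≥1 10) = 1 - 248832/371293 = 122461/371293

P = 122461/371293 ≈ 32.98%


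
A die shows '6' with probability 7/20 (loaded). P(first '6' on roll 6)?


Geometric: P(X=6) = (1-p)^(k-1)×p = (13/20)^5×7/20 = 2599051/64000000

P(X=6) = 2599051/64000000 ≈ 4.06%


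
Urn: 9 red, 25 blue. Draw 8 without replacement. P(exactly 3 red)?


Hypergeometric: C(9,3)×C(25,5)/C(34,8)
= 84×53130/18156204 = 11270/45849

P(X=3) = 11270/45849 ≈ 24.58%


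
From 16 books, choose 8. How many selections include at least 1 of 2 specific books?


Complement: C(16,8) - C(14,8) = 12870 - 3003 = 9867

9867


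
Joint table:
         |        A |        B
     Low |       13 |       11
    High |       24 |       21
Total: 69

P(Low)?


P(Low) = (13+11)/69 = 24/69 = 8/23

P(Low) = 8/23 ≈ 34.78%


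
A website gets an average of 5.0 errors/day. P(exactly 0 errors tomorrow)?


Poisson(λ=5.0): P(X=0) = e^(-λ)×λ^k/k!
= e^(-5.0) × 5.0^0 / 0!
≈ 0.006737946999 × 1 / 1 ≈ 0.006738

P(X=0) ≈ 0.006738 ≈ 0.67%


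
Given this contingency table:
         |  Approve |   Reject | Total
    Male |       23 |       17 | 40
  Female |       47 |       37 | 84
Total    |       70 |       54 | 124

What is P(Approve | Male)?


P(Approve | Male) = 23/(23+17) = 23/40

P(Approve|Male) = 23/40 ≈ 57.50%


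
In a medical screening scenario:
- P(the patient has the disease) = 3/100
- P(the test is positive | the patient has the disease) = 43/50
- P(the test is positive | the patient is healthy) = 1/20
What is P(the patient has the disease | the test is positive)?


Using Bayes' theorem:
P(A|B) = P(B|A)·P(A) / P(B)

P(the test is positive) = 43/50 × 3/100 + 1/20 × 97/100
= 129/5000 + 97/2000 = 743/10000

P(the patient has the disease|the test is positive) = (129/5000) / (743/10000) = 258/743

P(the patient has the disease|the test is positive) = 258/743 ≈ 34.72%


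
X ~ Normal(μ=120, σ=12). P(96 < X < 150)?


z₁=(96-120)/12=-2.0, z₂=(150-120)/12=2.5
P = Φ(2.5) - Φ(-2.0) = 0.993790 - 0.022750 = 0.971040 ≈ 0.9710

P(96 < X < 150) ≈ 0.9710


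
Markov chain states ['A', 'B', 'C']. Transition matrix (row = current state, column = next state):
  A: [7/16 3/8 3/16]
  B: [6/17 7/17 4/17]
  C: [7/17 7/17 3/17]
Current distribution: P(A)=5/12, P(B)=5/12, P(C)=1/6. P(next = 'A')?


P(next=A) = Σᵢ P(now=i)×P(i→A)
= 5/12×7/16 + 5/12×6/17 + 1/6×7/17
= 35/192 + 5/34 + 7/102 = 433/1088

P = 433/1088 ≈ 0.3980


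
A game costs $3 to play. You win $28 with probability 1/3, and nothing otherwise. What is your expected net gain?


E[gain] = (28-3)×1/3 + (-3)×2/3
= 25/3 - 2 = 19/3

Expected net gain = $19/3 ≈ $6.33


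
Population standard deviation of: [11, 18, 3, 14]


Mean = 46/4 = 23/2
  (11-23/2)²=1/4
  (18-23/2)²=169/4
  (3-23/2)²=289/4
  (14-23/2)²=25/4
Σ(x-μ)² = 121
σ² = 121/4

σ = √(121/4) ≈ 5.5000


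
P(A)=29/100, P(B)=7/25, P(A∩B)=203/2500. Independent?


P(A)×P(B) = 203/2500
P(A∩B) = 203/2500
Equal ✓ → Independent

Yes, independent


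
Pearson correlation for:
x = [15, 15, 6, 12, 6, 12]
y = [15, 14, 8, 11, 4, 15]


n=6, Σx=66, Σy=67, Σxy=819, Σx²=810, Σy²=847
r = (6×819 - 66×67)/√((6×810 - 66²)(6×847 - 67²))
= 492/√(504×593) = 492/√298872 ≈ 492/546.6919 ≈ 0.9000

r ≈ 0.9000


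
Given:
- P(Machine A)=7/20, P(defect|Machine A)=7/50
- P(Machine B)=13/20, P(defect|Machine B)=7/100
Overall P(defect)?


P(B) = Σ P(B|Aᵢ)×P(Aᵢ)
  7/50×7/20 = 49/1000
  7/100×13/20 = 91/2000
Sum = 189/2000

P(defect) = 189/2000 ≈ 9.45%


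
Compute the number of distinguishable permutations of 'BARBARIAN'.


Letters: 9, freq: {'B': 2, 'A': 3, 'R': 2, 'I': 1, 'N': 1}
9!/(2!×3!×2!×1!×1!) = 362880/24 = 15120

15120


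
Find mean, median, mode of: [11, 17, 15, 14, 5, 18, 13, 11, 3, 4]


Sorted: [3, 4, 5, 11, 11, 13, 14, 15, 17, 18]
Mean = 111/10
Median = 12
Freq: {11: 2, 17: 1, 15: 1, 14: 1, 5: 1, 18: 1, 13: 1, 3: 1, 4: 1}
Mode: [11]

Mean=111/10, Median=12, Mode=11


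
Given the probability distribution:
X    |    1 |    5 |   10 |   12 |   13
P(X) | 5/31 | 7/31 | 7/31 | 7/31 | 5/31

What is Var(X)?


E[X] = 259/31
E[X²] = 2733/31
Var(X) = E[X²] - (E[X])² = 2733/31 - 67081/961 = 17642/961

Var(X) = 17642/961 ≈ 18.3580


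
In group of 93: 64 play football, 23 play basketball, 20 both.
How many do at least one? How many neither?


|A∪B| = 64+23-20 = 67
Neither = 93-67 = 26

At least one: 67; Neither: 26


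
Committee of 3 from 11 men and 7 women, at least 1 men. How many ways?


Count by #men:
  1M,2W: C(11,1)×C(7,2)=231
  2M,1W: C(11,2)×C(7,1)=385
  3M,0W: C(11,3)×C(7,0)=165
Total = 781

781


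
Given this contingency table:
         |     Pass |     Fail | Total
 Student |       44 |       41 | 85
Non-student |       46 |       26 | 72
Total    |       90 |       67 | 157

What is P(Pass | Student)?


P(Pass | Student) = 44/(44+41) = 44/85

P(Pass|Student) = 44/85 ≈ 51.76%


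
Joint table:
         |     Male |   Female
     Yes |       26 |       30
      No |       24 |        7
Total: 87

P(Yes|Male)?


P(Yes|Male) = 26/(26+24) = 26/50 = 13/25

P = 13/25 ≈ 52.00%


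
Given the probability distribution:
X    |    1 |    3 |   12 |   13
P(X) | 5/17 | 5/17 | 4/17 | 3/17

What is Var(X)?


E[X] = 107/17
E[X²] = 1133/17
Var(X) = E[X²] - (E[X])² = 1133/17 - 11449/289 = 7812/289

Var(X) = 7812/289 ≈ 27.0311


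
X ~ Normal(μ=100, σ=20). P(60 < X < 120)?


z₁=(60-100)/20=-2.0, z₂=(120-100)/20=1.0
P = Φ(1.0) - Φ(-2.0) = 0.841345 - 0.022750 = 0.818595 ≈ 0.8186

P(60 < X < 120) ≈ 0.8186


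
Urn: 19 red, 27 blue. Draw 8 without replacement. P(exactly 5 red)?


Hypergeometric: C(19,5)×C(27,3)/C(46,8)
= 11628×2925/260932815 = 58140/446039

P(X=5) = 58140/446039 ≈ 13.03%


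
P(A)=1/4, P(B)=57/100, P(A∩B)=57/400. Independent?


P(A)×P(B) = 57/400
P(A∩B) = 57/400
Equal ✓ → Independent

Yes, independent


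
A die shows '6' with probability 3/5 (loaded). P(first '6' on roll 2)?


Geometric: P(X=2) = (1-p)^(k-1)×p = (2/5)^1×3/5 = 6/25

P(X=2) = 6/25 ≈ 24.00%


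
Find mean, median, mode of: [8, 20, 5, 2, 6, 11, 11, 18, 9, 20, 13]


Sorted: [2, 5, 6, 8, 9, 11, 11, 13, 18, 20, 20]
Mean = 123/11
Median = 11
Freq: {8: 1, 20: 2, 5: 1, 2: 1, 6: 1, 11: 2, 18: 1, 9: 1, 13: 1}
Mode: [11, 20]

Mean=123/11, Median=11, Mode=[11, 20]


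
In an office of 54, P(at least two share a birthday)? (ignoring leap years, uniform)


P(all different) = Π(365-i)/365 for i=0..53
= 0.016123
P(match) = 1 - 0.016123 = 0.983877

P ≈ 0.9839 ≈ 98.39%


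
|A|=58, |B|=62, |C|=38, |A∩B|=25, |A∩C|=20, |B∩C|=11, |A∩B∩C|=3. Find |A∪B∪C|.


|A∪B∪C| = 58+62+38-25-20-11+3 = 105

|A∪B∪C| = 105


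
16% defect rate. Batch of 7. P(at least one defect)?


P(all good) = (21/25)^7 = 1801088541/6103515625
P(≥1 defect) = 4302427084/6103515625

P = 4302427084/6103515625 ≈ 70.49%


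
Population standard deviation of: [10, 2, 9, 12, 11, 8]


Mean = 52/6 = 26/3
  (10-26/3)²=16/9
  (2-26/3)²=400/9
  (9-26/3)²=1/9
  (12-26/3)²=100/9
  (11-26/3)²=49/9
  (8-26/3)²=4/9
Σ(x-μ)² = 190/3
σ² = (190/3)/6 = 95/9

σ = √(95/9) ≈ 3.2489


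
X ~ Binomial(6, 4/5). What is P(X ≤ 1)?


P(X ≤ 1) = Σ P(X=i) for i=0..1
P(X=0) = 1/15625
P(X=1) = 24/15625
Sum = 1/625

P(X ≤ 1) = 1/625 ≈ 0.16%


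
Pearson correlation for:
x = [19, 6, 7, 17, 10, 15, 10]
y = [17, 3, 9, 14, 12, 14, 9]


n=7, Σx=84, Σy=78, Σxy=1062, Σx²=1160, Σy²=996
r = (7×1062 - 84×78)/√((7×1160 - 84²)(7×996 - 78²))
= 882/√(1064×888) = 882/√944832 ≈ 882/972.0247 ≈ 0.9074

r ≈ 0.9074


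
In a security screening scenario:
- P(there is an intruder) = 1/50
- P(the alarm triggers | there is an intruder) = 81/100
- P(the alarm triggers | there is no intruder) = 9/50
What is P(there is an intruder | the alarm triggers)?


Using Bayes' theorem:
P(A|B) = P(B|A)·P(A) / P(B)

P(the alarm triggers) = 81/100 × 1/50 + 9/50 × 49/50
= 81/5000 + 441/2500 = 963/5000

P(there is an intruder|the alarm triggers) = (81/5000) / (963/5000) = 9/107

P(there is an intruder|the alarm triggers) = 9/107 ≈ 8.41%


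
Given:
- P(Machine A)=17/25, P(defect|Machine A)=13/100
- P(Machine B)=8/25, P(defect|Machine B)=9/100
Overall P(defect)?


P(B) = Σ P(B|Aᵢ)×P(Aᵢ)
  13/100×17/25 = 221/2500
  9/100×8/25 = 18/625
Sum = 293/2500

P(defect) = 293/2500 ≈ 11.72%


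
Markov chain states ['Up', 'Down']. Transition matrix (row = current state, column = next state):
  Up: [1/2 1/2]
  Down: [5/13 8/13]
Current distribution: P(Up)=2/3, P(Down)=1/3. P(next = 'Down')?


P(next=Down) = Σᵢ P(now=i)×P(i→Down)
= 2/3×1/2 + 1/3×8/13
= 1/3 + 8/39 = 7/13

P = 7/13 ≈ 0.5385


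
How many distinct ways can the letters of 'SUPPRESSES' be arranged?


Letters: 10, freq: {'S': 4, 'U': 1, 'P': 2, 'R': 1, 'E': 2}
10!/(4!×1!×2!×1!×2!) = 3628800/96 = 37800

37800


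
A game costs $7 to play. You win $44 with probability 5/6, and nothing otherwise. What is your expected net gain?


E[gain] = (44-7)×5/6 + (-7)×1/6
= 185/6 - 7/6 = 89/3

Expected net gain = $89/3 ≈ $29.67


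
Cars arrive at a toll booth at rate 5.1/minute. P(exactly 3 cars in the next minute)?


Poisson(λ=5.1): P(X=3) = e^(-λ)×λ^k/k!
= e^(-5.1) × 5.1^3 / 3!
≈ 0.006096746566 × 132.651 / 6 ≈ 0.134790

P(X=3) ≈ 0.134790 ≈ 13.48%


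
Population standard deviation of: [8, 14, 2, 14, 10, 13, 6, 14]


Mean = 81/8
  (8-81/8)²=289/64
  (14-81/8)²=961/64
  (2-81/8)²=4225/64
  (14-81/8)²=961/64
  (10-81/8)²=1/64
  (13-81/8)²=529/64
  (6-81/8)²=1089/64
  (14-81/8)²=961/64
Σ(x-μ)² = 1127/8
σ² = (1127/8)/8 = 1127/64

σ = √(1127/64) ≈ 4.1964


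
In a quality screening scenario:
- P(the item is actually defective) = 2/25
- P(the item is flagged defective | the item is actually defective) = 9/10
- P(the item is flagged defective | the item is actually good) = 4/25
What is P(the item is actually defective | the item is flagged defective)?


Using Bayes' theorem:
P(A|B) = P(B|A)·P(A) / P(B)

P(the item is flagged defective) = 9/10 × 2/25 + 4/25 × 23/25
= 9/125 + 92/625 = 137/625

P(the item is actually defective|the item is flagged defective) = (9/125) / (137/625) = 45/137

P(the item is actually defective|the item is flagged defective) = 45/137 ≈ 32.85%


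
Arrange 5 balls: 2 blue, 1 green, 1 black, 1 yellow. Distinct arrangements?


5!/(2!×1!×1!×1!) = 60

60


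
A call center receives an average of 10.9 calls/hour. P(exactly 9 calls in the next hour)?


Poisson(λ=10.9): P(X=9) = e^(-λ)×λ^k/k!
= e^(-10.9) × 10.9^9 / 9!
≈ 1.8458234e-05 × 2171893279.44 / 362880 ≈ 0.110475

P(X=9) ≈ 0.110475 ≈ 11.05%


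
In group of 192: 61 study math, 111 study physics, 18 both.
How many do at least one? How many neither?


|A∪B| = 61+111-18 = 154
Neither = 192-154 = 38

At least one: 154; Neither: 38


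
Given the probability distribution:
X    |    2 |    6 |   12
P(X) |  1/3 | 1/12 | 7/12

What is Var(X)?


E[X] = 49/6
E[X²] = 265/3
Var(X) = E[X²] - (E[X])² = 265/3 - 2401/36 = 779/36

Var(X) = 779/36 ≈ 21.6389


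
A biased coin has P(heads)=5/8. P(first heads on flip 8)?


Geometric: P(X=8) = (1-p)^(k-1)×p = (3/8)^7×5/8 = 10935/16777216

P(X=8) = 10935/16777216 ≈ 0.07%


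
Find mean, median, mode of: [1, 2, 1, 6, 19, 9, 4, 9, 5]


Sorted: [1, 1, 2, 4, 5, 6, 9, 9, 19]
Mean = 56/9
Median = 5
Freq: {1: 2, 2: 1, 6: 1, 19: 1, 9: 2, 4: 1, 5: 1}
Mode: [1, 9]

Mean=56/9, Median=5, Mode=[1, 9]


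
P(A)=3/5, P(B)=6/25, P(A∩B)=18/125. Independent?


P(A)×P(B) = 18/125
P(A∩B) = 18/125
Equal ✓ → Independent

Yes, independent


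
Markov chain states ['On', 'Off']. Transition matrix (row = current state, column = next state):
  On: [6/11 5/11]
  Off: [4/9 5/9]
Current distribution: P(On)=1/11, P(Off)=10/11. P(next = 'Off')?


P(next=Off) = Σᵢ P(now=i)×P(i→Off)
= 1/11×5/11 + 10/11×5/9
= 5/121 + 50/99 = 595/1089

P = 595/1089 ≈ 0.5464


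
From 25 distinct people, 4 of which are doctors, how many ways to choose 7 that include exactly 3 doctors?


Choose 3 of the 4 doctors and 4 of the other 21 people:
C(4,3)×C(21,4) = 4×5985 = 23940

23940


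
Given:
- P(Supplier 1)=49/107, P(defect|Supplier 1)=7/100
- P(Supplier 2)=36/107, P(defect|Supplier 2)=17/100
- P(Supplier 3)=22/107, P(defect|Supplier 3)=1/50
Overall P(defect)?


P(B) = Σ P(B|Aᵢ)×P(Aᵢ)
  7/100×49/107 = 343/10700
  17/100×36/107 = 153/2675
  1/50×22/107 = 11/2675
Sum = 999/10700

P(defect) = 999/10700 ≈ 9.34%


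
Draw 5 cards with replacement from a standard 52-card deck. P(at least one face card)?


P(not a face card) = 40/52 = 10/13
P(none in 5 draws) = (10/13)^5 = 100000/371293
P(≥1 face card) = 1 - 100000/371293 = 271293/371293

P = 271293/371293 ≈ 73.07%


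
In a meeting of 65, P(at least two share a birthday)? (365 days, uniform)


P(all different) = Π(365-i)/365 for i=0..64
= 0.002317
P(match) = 1 - 0.002317 = 0.997683

P ≈ 0.9977 ≈ 99.77%
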